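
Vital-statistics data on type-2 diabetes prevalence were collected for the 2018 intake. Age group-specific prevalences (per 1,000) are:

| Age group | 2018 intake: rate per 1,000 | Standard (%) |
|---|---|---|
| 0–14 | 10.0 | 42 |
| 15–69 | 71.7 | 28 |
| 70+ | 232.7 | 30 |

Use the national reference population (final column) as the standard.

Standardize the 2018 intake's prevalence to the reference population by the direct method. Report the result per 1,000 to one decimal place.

Standard weights: 0.42, 0.28, 0.30.
Standardized rate: 0.4200×10.0 + 0.2800×71.7 + 0.3000×232.7 = 94.0860 per 1,000.

94.1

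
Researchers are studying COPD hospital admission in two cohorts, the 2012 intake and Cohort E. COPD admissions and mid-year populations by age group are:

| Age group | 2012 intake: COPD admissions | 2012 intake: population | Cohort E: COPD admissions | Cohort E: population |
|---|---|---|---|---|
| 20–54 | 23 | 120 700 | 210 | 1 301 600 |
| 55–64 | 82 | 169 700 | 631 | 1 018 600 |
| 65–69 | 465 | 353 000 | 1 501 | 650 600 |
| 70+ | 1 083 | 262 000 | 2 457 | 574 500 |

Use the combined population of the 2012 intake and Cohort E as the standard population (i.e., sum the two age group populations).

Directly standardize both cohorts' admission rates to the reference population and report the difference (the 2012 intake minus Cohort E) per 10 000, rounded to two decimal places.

Age-specific rates per 10 000 for the 2012 intake: 1.91, 4.83, 13.17, 41.34.
For Cohort E: 1.61, 6.19, 23.07, 42.77.
Combined standard total = 4 450 700; weights = 0.3196, 0.2670, 0.2255, 0.1879.
The 2012 intake: 0.3196×1.91 + 0.2670×4.83 + 0.2255×13.17 + 0.1879×41.34 = 12.6384 per 10 000.
Cohort E: 0.3196×1.61 + 0.2670×6.19 + 0.2255×23.07 + 0.1879×42.77 = 15.4100 per 10 000.
Difference = 12.6384 − 15.4100 = -2.7715.

-2.77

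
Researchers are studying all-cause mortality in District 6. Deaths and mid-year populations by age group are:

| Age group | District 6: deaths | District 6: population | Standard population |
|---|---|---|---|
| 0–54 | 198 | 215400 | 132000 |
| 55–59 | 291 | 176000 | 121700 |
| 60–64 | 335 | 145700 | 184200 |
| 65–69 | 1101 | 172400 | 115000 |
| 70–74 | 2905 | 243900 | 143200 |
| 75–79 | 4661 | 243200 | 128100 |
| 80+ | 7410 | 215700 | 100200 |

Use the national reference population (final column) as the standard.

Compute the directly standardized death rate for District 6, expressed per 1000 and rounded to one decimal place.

9.8

Age-specific rates per 1000 for District 6: 0.919, 1.653, 2.299, 6.386, 11.911, 19.165, 34.353.
Standard total = 924400; weights = 0.1428, 0.1317, 0.1993, 0.1244, 0.1549, 0.1386, 0.1084.
Standardized rate: 0.1428×0.919 + 0.1317×1.653 + 0.1993×2.299 + 0.1244×6.386 + 0.1549×11.911 + 0.1386×19.165 + 0.1084×34.353 = 9.8262 per 1000.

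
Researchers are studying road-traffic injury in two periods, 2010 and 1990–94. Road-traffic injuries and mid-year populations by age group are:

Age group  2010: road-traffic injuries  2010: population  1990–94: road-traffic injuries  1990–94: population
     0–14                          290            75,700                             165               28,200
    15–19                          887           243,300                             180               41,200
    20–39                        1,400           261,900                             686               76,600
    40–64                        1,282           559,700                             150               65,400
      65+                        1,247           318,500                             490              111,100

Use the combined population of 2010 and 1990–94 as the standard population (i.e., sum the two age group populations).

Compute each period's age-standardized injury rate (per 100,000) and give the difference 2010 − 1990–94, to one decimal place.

-104.0

Age-specific rates per 100,000 for 2010: 383.09, 364.57, 534.56, 229.05, 391.52.
For 1990–94: 585.11, 436.89, 895.56, 229.36, 441.04.
Combined standard total = 1,781,600; weights = 0.0583, 0.1597, 0.1900, 0.3509, 0.2411.
2010: 0.0583×383.09 + 0.1597×364.57 + 0.1900×534.56 + 0.3509×229.05 + 0.2411×391.52 = 356.8975 per 100,000.
1990–94: 0.0583×585.11 + 0.1597×436.89 + 0.1900×895.56 + 0.3509×229.36 + 0.2411×441.04 = 460.8668 per 100,000.
Difference = 356.8975 − 460.8668 = -103.9693.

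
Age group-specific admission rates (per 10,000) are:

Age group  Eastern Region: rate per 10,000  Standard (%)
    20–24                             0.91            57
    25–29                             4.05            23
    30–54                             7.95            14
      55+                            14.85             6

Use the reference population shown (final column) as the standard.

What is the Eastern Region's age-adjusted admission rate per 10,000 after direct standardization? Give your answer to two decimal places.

Standard weights: 0.57, 0.23, 0.14, 0.06.
Standardized rate: 0.5700×0.91 + 0.2300×4.05 + 0.1400×7.95 + 0.0600×14.85 = 3.4542 per 10,000.

3.45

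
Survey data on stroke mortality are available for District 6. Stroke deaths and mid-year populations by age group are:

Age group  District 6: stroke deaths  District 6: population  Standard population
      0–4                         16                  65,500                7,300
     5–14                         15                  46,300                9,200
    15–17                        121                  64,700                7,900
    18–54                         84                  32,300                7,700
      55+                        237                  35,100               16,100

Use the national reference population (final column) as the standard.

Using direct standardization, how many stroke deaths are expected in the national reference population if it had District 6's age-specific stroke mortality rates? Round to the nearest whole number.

Age-specific rates per 100,000 for District 6: 24.43, 32.40, 187.02, 260.06, 675.21.
Expected stroke deaths = Σ (standard pop × age-specific rate ÷ 100,000)
= 7,300×24.43/100,000 + 9,200×32.40/100,000 + 7,900×187.02/100,000 + 7,700×260.06/100,000 + 16,100×675.21/100,000
= 1.78 + 2.98 + 14.77 + 20.02 + 108.71 = 148.27.

148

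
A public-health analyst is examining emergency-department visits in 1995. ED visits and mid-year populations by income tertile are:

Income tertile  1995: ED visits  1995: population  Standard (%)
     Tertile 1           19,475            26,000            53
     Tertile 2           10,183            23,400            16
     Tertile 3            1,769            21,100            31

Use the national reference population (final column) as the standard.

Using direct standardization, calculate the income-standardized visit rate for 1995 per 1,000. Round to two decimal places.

Income-specific rates per 1,000 for 1995: 749.038, 435.171, 83.839.
Standard weights: 0.53, 0.16, 0.31.
Standardized rate: 0.5300×749.038 + 0.1600×435.171 + 0.3100×83.839 = 492.6078 per 1,000.

492.61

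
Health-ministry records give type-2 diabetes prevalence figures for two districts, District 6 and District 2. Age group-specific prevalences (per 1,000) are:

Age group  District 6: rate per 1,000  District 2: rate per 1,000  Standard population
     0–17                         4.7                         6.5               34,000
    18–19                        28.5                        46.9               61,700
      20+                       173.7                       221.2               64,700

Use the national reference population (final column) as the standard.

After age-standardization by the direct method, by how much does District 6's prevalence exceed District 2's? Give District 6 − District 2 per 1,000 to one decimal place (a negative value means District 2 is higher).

-26.6

Standard total = 160,400; weights = 0.2120, 0.3847, 0.4034.
District 6: 0.2120×4.7 + 0.3847×28.5 + 0.4034×173.7 = 82.0239 per 1,000.
District 2: 0.2120×6.5 + 0.3847×46.9 + 0.4034×221.2 = 108.6432 per 1,000.
Difference = 82.0239 − 108.6432 = -26.6193.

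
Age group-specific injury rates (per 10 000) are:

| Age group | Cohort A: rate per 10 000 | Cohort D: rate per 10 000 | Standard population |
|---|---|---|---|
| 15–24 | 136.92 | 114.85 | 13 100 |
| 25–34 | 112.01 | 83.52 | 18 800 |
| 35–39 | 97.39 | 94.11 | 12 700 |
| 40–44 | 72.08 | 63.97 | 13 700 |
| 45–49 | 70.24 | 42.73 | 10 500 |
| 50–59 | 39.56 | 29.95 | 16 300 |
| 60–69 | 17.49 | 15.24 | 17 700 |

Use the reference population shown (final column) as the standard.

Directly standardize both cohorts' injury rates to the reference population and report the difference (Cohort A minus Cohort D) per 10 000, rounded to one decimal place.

Standard total = 102 800; weights = 0.1274, 0.1829, 0.1235, 0.1333, 0.1021, 0.1586, 0.1722.
Cohort A: 0.1274×136.92 + 0.1829×112.01 + 0.1235×97.39 + 0.1333×72.08 + 0.1021×70.24 + 0.1586×39.56 + 0.1722×17.49 = 76.0283 per 10 000.
Cohort D: 0.1274×114.85 + 0.1829×83.52 + 0.1235×94.11 + 0.1333×63.97 + 0.1021×42.73 + 0.1586×29.95 + 0.1722×15.24 = 61.7986 per 10 000.
Difference = 76.0283 − 61.7986 = 14.2297.

14.2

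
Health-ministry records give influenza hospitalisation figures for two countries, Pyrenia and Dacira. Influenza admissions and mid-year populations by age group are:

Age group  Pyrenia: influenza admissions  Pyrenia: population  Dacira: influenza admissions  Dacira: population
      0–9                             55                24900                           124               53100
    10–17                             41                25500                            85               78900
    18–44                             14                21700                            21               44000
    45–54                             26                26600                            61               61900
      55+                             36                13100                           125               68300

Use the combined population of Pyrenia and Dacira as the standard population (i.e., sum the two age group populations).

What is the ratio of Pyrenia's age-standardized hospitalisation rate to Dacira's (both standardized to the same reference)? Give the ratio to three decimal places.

Age-specific rates per 100000 for Pyrenia: 220.88, 160.78, 64.52, 97.74, 274.81.
For Dacira: 233.52, 107.73, 47.73, 98.55, 183.02.
Combined standard total = 418000; weights = 0.1866, 0.2498, 0.1572, 0.2117, 0.1947.
Pyrenia: 0.1866×220.88 + 0.2498×160.78 + 0.1572×64.52 + 0.2117×97.74 + 0.1947×274.81 = 165.7257 per 100000.
Dacira: 0.1866×233.52 + 0.2498×107.73 + 0.1572×47.73 + 0.2117×98.55 + 0.1947×183.02 = 134.4889 per 100000.
Ratio = 165.7257 ÷ 134.4889 = 1.23226.

1.232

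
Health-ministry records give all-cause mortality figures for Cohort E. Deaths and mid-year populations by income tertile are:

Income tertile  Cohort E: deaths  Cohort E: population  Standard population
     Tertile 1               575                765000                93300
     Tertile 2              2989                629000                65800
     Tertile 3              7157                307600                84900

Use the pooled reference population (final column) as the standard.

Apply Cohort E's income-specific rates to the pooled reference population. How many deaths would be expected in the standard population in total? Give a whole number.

Income-specific rates per 1000 for Cohort E: 0.752, 4.752, 23.267.
Expected deaths = Σ (standard pop × income-specific rate ÷ 1000)
= 93300×0.752/1000 + 65800×4.752/1000 + 84900×23.267/1000
= 70.13 + 312.68 + 1975.39 = 2358.20.

2358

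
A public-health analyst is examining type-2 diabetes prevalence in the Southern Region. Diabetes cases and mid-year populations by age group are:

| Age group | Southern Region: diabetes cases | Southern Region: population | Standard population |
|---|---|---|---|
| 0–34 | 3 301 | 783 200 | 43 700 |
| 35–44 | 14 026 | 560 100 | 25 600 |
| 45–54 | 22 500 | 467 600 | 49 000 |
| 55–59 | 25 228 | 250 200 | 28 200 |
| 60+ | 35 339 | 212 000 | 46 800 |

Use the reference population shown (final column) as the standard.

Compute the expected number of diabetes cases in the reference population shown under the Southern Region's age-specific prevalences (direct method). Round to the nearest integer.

13828

Age-specific rates per 1 000 for the Southern Region: 4.215, 25.042, 48.118, 100.831, 166.693.
Expected diabetes cases = Σ (standard pop × age-specific rate ÷ 1 000)
= 43 700×4.215/1 000 + 25 600×25.042/1 000 + 49 000×48.118/1 000 + 28 200×100.831/1 000 + 46 800×166.693/1 000
= 184.19 + 641.07 + 2357.78 + 2843.44 + 7801.25 = 13827.74.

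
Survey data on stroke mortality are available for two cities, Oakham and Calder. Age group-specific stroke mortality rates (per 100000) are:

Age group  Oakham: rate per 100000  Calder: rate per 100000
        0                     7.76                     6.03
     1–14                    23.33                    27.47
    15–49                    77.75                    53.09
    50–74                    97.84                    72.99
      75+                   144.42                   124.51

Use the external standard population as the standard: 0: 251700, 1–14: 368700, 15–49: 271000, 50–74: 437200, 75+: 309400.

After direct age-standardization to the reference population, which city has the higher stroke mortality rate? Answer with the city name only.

Oakham

Standard total = 1638000; weights = 0.1537, 0.2251, 0.1654, 0.2669, 0.1889.
Oakham: 0.1537×7.76 + 0.2251×23.33 + 0.1654×77.75 + 0.2669×97.84 + 0.1889×144.42 = 72.7011 per 100000.
Calder: 0.1537×6.03 + 0.2251×27.47 + 0.1654×53.09 + 0.2669×72.99 + 0.1889×124.51 = 58.8937 per 100000.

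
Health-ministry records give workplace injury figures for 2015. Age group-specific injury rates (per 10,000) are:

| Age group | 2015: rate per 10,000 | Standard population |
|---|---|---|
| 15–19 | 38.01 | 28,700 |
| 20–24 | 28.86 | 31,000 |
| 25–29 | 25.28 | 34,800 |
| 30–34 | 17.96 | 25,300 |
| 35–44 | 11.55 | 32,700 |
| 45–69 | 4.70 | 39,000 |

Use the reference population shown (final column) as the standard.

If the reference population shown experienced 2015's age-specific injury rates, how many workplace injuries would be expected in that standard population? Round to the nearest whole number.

388

Expected workplace injuries = Σ (standard pop × age-specific rate ÷ 10,000)
= 28,700×38.01/10,000 + 31,000×28.86/10,000 + 34,800×25.28/10,000 + 25,300×17.96/10,000 + 32,700×11.55/10,000 + 39,000×4.70/10,000
= 109.09 + 89.47 + 87.97 + 45.44 + 37.77 + 18.33 = 388.07.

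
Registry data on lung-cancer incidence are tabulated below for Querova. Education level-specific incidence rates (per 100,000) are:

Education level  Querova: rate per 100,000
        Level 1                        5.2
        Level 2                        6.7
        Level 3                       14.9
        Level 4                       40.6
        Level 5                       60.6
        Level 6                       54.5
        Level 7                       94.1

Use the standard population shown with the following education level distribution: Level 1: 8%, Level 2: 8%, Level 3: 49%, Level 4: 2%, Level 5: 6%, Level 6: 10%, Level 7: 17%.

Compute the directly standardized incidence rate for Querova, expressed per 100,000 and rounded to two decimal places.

Standard weights: 0.08, 0.08, 0.49, 0.02, 0.06, 0.10, 0.17.
Standardized rate: 0.0800×5.2 + 0.0800×6.7 + 0.4900×14.9 + 0.0200×40.6 + 0.0600×60.6 + 0.1000×54.5 + 0.1700×94.1 = 34.1480 per 100,000.

34.15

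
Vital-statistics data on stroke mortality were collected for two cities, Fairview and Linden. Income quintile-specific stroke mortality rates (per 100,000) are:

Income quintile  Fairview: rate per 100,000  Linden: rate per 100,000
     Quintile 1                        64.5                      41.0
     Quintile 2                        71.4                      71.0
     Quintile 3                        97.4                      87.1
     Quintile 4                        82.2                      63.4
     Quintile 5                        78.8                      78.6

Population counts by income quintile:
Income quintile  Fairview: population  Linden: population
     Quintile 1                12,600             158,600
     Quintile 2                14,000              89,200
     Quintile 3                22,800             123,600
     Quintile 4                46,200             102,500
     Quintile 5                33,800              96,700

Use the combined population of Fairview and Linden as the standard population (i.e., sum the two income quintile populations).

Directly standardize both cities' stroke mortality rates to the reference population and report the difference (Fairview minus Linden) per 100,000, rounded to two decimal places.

11.99

Combined standard total = 700,000; weights = 0.2446, 0.1474, 0.2091, 0.2124, 0.1864.
Fairview: 0.2446×64.5 + 0.1474×71.4 + 0.2091×97.4 + 0.2124×82.2 + 0.1864×78.8 = 78.8240 per 100,000.
Linden: 0.2446×41.0 + 0.1474×71.0 + 0.2091×87.1 + 0.2124×63.4 + 0.1864×78.6 = 66.8325 per 100,000.
Difference = 78.8240 − 66.8325 = 11.9915.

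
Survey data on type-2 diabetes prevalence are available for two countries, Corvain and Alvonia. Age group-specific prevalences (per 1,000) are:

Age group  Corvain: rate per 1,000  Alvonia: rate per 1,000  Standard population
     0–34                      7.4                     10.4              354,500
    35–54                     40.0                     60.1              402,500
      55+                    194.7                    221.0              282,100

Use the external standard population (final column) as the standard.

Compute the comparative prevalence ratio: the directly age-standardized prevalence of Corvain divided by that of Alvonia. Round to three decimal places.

Standard total = 1,039,100; weights = 0.3412, 0.3874, 0.2715.
Corvain: 0.3412×7.4 + 0.3874×40.0 + 0.2715×194.7 = 70.8769 per 1,000.
Alvonia: 0.3412×10.4 + 0.3874×60.1 + 0.2715×221.0 = 86.8262 per 1,000.
Ratio = 70.8769 ÷ 86.8262 = 0.81631.

0.816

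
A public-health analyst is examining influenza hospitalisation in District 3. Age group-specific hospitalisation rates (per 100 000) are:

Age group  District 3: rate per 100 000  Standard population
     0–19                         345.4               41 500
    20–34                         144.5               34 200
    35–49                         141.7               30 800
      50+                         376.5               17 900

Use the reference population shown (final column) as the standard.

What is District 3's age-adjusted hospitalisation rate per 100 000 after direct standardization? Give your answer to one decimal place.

244.2

Standard total = 124 400; weights = 0.3336, 0.2749, 0.2476, 0.1439.
Standardized rate: 0.3336×345.4 + 0.2749×144.5 + 0.2476×141.7 + 0.1439×376.5 = 244.2099 per 100 000.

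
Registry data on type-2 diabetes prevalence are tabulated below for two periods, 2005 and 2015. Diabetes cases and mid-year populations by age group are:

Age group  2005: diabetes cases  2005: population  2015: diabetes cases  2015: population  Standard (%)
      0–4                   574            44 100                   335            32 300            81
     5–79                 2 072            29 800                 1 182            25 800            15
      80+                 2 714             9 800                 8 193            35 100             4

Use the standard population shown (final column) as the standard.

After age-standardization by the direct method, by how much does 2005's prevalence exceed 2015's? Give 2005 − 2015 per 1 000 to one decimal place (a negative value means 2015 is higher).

Age-specific rates per 1 000 for 2005: 13.016, 69.530, 276.939.
For 2015: 10.372, 45.814, 233.419.
Standard weights: 0.81, 0.15, 0.04.
2005: 0.8100×13.016 + 0.1500×69.530 + 0.0400×276.939 = 32.0499 per 1 000.
2015: 0.8100×10.372 + 0.1500×45.814 + 0.0400×233.419 = 24.6098 per 1 000.
Difference = 32.0499 − 24.6098 = 7.4402.

7.4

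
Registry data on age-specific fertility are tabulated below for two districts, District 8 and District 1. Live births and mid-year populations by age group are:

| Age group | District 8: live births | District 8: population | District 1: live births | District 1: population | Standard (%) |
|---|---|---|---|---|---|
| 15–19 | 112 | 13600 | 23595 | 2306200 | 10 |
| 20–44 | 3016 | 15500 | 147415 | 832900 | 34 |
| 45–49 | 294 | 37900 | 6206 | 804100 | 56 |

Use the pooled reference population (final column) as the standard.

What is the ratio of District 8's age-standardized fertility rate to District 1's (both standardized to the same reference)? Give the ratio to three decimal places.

Age-specific rates per 1000 for District 8: 8.235, 194.581, 7.757.
For District 1: 10.231, 176.990, 7.718.
Standard weights: 0.10, 0.34, 0.56.
District 8: 0.1000×8.235 + 0.3400×194.581 + 0.5600×7.757 = 71.3250 per 1000.
District 1: 0.1000×10.231 + 0.3400×176.990 + 0.5600×7.718 = 65.5218 per 1000.
Ratio = 71.3250 ÷ 65.5218 = 1.08857.

1.089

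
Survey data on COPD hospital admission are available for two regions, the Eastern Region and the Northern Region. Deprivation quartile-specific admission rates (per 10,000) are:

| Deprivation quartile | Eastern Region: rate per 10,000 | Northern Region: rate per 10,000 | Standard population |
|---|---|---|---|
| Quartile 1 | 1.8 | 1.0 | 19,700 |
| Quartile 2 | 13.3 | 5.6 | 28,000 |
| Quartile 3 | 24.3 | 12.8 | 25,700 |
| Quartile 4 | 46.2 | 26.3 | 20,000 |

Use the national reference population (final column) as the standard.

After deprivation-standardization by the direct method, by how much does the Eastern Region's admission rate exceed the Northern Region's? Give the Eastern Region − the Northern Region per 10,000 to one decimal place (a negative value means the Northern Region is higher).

9.9

Standard total = 93,400; weights = 0.2109, 0.2998, 0.2752, 0.2141.
The Eastern Region: 0.2109×1.8 + 0.2998×13.3 + 0.2752×24.3 + 0.2141×46.2 = 20.9461 per 10,000.
The Northern Region: 0.2109×1.0 + 0.2998×5.6 + 0.2752×12.8 + 0.2141×26.3 = 11.0435 per 10,000.
Difference = 20.9461 − 11.0435 = 9.9027.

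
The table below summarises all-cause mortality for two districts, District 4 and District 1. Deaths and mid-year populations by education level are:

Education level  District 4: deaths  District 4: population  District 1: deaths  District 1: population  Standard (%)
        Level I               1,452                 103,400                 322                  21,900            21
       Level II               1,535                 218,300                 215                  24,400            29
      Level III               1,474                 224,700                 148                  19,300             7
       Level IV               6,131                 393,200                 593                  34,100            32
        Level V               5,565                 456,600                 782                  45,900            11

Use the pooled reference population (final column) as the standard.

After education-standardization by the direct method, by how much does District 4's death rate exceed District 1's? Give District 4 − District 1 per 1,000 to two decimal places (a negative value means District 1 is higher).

-1.84

Education-specific rates per 1,000 for District 4: 14.043, 7.032, 6.560, 15.593, 12.188.
For District 1: 14.703, 8.811, 7.668, 17.390, 17.037.
Standard weights: 0.21, 0.29, 0.07, 0.32, 0.11.
District 4: 0.2100×14.043 + 0.2900×7.032 + 0.0700×6.560 + 0.3200×15.593 + 0.1100×12.188 = 11.7776 per 1,000.
District 1: 0.2100×14.703 + 0.2900×8.811 + 0.0700×7.668 + 0.3200×17.390 + 0.1100×17.037 = 13.6187 per 1,000.
Difference = 11.7776 − 13.6187 = -1.8411.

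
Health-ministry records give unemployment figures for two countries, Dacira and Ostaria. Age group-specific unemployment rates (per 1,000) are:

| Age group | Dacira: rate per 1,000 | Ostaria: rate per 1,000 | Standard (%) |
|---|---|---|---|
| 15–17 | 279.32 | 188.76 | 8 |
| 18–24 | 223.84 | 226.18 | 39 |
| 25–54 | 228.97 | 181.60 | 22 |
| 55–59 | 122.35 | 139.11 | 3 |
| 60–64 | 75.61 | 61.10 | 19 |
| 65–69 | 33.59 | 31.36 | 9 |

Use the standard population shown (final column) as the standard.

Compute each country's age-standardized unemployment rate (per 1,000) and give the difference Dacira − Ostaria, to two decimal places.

Standard weights: 0.08, 0.39, 0.22, 0.03, 0.19, 0.09.
Dacira: 0.0800×279.32 + 0.3900×223.84 + 0.2200×228.97 + 0.0300×122.35 + 0.1900×75.61 + 0.0900×33.59 = 181.0761 per 1,000.
Ostaria: 0.0800×188.76 + 0.3900×226.18 + 0.2200×181.60 + 0.0300×139.11 + 0.1900×61.10 + 0.0900×31.36 = 161.8677 per 1,000.
Difference = 181.0761 − 161.8677 = 19.2084.

19.21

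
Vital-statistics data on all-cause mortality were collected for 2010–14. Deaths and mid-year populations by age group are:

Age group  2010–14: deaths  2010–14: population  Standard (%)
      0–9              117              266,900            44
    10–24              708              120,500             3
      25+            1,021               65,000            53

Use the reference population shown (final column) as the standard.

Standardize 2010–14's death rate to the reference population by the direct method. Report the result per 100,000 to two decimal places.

Age-specific rates per 100,000 for 2010–14: 43.84, 587.55, 1570.77.
Standard weights: 0.44, 0.03, 0.53.
Standardized rate: 0.4400×43.84 + 0.0300×587.55 + 0.5300×1570.77 = 869.4224 per 100,000.

869.42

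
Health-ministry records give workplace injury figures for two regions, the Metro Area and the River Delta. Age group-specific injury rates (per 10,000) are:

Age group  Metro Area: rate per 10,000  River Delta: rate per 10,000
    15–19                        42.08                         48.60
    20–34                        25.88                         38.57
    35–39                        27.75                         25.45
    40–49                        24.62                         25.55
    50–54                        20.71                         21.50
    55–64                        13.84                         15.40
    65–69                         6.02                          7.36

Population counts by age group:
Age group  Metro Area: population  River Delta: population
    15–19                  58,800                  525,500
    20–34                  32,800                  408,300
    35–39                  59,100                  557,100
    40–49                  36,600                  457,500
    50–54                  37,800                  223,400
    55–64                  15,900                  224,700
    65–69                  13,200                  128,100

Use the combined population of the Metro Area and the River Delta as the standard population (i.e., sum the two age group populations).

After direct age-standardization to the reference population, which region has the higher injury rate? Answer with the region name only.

Combined standard total = 2,778,800; weights = 0.2103, 0.1587, 0.2218, 0.1778, 0.0940, 0.0866, 0.0508.
The Metro Area: 0.2103×42.08 + 0.1587×25.88 + 0.2218×27.75 + 0.1778×24.62 + 0.0940×20.71 + 0.0866×13.84 + 0.0508×6.02 = 26.9387 per 10,000.
The River Delta: 0.2103×48.60 + 0.1587×38.57 + 0.2218×25.45 + 0.1778×25.55 + 0.0940×21.50 + 0.0866×15.40 + 0.0508×7.36 = 30.2569 per 10,000.

River Delta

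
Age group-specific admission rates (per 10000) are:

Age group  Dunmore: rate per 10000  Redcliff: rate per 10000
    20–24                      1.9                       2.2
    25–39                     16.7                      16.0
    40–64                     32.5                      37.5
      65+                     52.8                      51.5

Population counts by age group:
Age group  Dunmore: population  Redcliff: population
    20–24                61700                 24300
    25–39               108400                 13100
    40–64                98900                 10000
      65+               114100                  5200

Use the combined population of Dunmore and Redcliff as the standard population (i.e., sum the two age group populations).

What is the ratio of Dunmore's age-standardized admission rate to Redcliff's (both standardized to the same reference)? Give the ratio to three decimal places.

Combined standard total = 435700; weights = 0.1974, 0.2789, 0.2499, 0.2738.
Dunmore: 0.1974×1.9 + 0.2789×16.7 + 0.2499×32.5 + 0.2738×52.8 = 27.6124 per 10000.
Redcliff: 0.1974×2.2 + 0.2789×16.0 + 0.2499×37.5 + 0.2738×51.5 = 28.3702 per 10000.
Ratio = 27.6124 ÷ 28.3702 = 0.97329.

0.973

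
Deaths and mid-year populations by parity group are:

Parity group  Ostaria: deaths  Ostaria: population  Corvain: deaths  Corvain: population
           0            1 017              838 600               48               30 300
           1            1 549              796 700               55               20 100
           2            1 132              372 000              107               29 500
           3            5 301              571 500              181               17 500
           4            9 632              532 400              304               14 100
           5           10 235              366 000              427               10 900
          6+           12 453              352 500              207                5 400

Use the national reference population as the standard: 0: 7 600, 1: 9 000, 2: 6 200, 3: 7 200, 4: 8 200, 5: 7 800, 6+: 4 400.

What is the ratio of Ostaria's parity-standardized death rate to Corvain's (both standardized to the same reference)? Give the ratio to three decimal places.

Parity-specific rates per 1 000 for Ostaria: 1.213, 1.944, 3.043, 9.276, 18.092, 27.964, 35.328.
For Corvain: 1.584, 2.736, 3.627, 10.343, 21.560, 39.174, 38.333.
Standard total = 50 400; weights = 0.1508, 0.1786, 0.1230, 0.1429, 0.1627, 0.1548, 0.0873.
Ostaria: 0.1508×1.213 + 0.1786×1.944 + 0.1230×3.043 + 0.1429×9.276 + 0.1627×18.092 + 0.1548×27.964 + 0.0873×35.328 = 12.5850 per 1 000.
Corvain: 0.1508×1.584 + 0.1786×2.736 + 0.1230×3.627 + 0.1429×10.343 + 0.1627×21.560 + 0.1548×39.174 + 0.0873×38.333 = 15.5683 per 1 000.
Ratio = 12.5850 ÷ 15.5683 = 0.80837.

0.808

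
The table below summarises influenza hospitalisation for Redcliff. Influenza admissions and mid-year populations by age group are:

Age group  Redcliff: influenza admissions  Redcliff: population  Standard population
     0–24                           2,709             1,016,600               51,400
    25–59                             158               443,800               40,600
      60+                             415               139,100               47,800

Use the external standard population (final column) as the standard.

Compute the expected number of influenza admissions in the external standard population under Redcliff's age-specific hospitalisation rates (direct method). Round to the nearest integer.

294

Age-specific rates per 100,000 for Redcliff: 266.48, 35.60, 298.35.
Expected influenza admissions = Σ (standard pop × age-specific rate ÷ 100,000)
= 51,400×266.48/100,000 + 40,600×35.60/100,000 + 47,800×298.35/100,000
= 136.97 + 14.45 + 142.61 = 294.03.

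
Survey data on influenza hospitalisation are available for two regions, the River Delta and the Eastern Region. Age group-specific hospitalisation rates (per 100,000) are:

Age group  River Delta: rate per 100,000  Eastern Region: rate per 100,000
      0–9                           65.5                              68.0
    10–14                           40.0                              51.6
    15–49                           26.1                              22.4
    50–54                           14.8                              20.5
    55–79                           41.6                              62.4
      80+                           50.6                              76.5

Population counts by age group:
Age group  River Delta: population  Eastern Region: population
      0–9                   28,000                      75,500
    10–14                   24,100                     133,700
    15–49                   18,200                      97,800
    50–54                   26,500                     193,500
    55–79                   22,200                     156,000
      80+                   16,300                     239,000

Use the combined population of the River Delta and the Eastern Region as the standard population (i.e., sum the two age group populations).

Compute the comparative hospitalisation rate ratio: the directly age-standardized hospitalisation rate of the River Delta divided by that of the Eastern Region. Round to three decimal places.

Combined standard total = 1,030,800; weights = 0.1004, 0.1531, 0.1125, 0.2134, 0.1729, 0.2477.
The River Delta: 0.1004×65.5 + 0.1531×40.0 + 0.1125×26.1 + 0.2134×14.8 + 0.1729×41.6 + 0.2477×50.6 = 38.5197 per 100,000.
The Eastern Region: 0.1004×68.0 + 0.1531×51.6 + 0.1125×22.4 + 0.2134×20.5 + 0.1729×62.4 + 0.2477×76.5 = 51.3572 per 100,000.
Ratio = 38.5197 ÷ 51.3572 = 0.75004.

0.750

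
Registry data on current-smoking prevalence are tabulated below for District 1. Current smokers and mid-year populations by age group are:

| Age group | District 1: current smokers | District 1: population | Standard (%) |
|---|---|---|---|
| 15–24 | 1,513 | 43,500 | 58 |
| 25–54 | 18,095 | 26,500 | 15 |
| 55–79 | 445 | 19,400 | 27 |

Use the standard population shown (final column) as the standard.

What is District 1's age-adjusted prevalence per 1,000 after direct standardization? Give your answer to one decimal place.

Age-specific rates per 1,000 for District 1: 34.782, 682.830, 22.938.
Standard weights: 0.58, 0.15, 0.27.
Standardized rate: 0.5800×34.782 + 0.1500×682.830 + 0.2700×22.938 = 128.7912 per 1,000.

128.8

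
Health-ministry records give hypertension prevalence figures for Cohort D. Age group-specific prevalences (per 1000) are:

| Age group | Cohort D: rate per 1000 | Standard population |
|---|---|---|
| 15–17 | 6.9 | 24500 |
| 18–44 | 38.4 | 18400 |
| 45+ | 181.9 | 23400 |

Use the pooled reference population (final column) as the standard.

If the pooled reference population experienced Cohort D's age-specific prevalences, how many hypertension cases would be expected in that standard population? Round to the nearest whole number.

5132

Expected hypertension cases = Σ (standard pop × age-specific rate ÷ 1000)
= 24500×6.9/1000 + 18400×38.4/1000 + 23400×181.9/1000
= 169.05 + 706.56 + 4256.46 = 5132.07.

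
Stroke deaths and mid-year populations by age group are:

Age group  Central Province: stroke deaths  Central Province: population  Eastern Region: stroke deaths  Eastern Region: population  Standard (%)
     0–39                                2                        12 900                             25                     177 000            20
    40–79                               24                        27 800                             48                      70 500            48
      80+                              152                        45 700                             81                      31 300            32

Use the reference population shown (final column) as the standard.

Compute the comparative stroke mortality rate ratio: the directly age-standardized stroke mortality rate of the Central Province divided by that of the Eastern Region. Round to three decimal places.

1.276

Age-specific rates per 100 000 for the Central Province: 15.50, 86.33, 332.60.
For the Eastern Region: 14.12, 68.09, 258.79.
Standard weights: 0.20, 0.48, 0.32.
The Central Province: 0.2000×15.50 + 0.4800×86.33 + 0.3200×332.60 = 150.9729 per 100 000.
The Eastern Region: 0.2000×14.12 + 0.4800×68.09 + 0.3200×258.79 = 118.3172 per 100 000.
Ratio = 150.9729 ÷ 118.3172 = 1.27600.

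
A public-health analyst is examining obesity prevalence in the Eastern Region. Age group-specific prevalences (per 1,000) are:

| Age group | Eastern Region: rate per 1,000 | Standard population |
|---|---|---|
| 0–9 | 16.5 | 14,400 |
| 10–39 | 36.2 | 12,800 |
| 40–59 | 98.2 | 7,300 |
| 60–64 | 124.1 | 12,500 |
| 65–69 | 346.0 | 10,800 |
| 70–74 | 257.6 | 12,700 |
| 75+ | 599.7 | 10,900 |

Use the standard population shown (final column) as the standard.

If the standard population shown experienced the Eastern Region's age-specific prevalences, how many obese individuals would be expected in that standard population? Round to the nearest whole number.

16514

Expected obese individuals = Σ (standard pop × age-specific rate ÷ 1,000)
= 14,400×16.5/1,000 + 12,800×36.2/1,000 + 7,300×98.2/1,000 + 12,500×124.1/1,000 + 10,800×346.0/1,000 + 12,700×257.6/1,000 + 10,900×599.7/1,000
= 237.60 + 463.36 + 716.86 + 1551.25 + 3736.80 + 3271.52 + 6536.73 = 16514.12.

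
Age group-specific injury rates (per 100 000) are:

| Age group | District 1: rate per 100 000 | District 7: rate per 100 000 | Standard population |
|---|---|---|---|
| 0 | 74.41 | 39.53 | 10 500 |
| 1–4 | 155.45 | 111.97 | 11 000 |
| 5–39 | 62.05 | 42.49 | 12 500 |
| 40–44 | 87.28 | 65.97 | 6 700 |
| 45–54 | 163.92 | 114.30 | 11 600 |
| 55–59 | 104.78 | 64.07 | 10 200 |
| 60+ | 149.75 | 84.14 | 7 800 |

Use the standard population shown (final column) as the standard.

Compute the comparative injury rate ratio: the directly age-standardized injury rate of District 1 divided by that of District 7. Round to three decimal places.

Standard total = 70 300; weights = 0.1494, 0.1565, 0.1778, 0.0953, 0.1650, 0.1451, 0.1110.
District 1: 0.1494×74.41 + 0.1565×155.45 + 0.1778×62.05 + 0.0953×87.28 + 0.1650×163.92 + 0.1451×104.78 + 0.1110×149.75 = 113.6548 per 100 000.
District 7: 0.1494×39.53 + 0.1565×111.97 + 0.1778×42.49 + 0.0953×65.97 + 0.1650×114.30 + 0.1451×64.07 + 0.1110×84.14 = 74.7588 per 100 000.
Ratio = 113.6548 ÷ 74.7588 = 1.52029.

1.520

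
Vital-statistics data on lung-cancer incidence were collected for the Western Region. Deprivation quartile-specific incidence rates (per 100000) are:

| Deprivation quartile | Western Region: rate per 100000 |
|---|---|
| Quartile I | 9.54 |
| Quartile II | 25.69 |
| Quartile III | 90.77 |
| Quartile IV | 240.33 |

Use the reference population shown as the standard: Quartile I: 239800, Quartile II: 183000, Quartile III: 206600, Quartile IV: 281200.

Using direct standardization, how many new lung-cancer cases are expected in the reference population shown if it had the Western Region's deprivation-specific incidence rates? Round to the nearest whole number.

933

Expected new lung-cancer cases = Σ (standard pop × deprivation-specific rate ÷ 100000)
= 239800×9.54/100000 + 183000×25.69/100000 + 206600×90.77/100000 + 281200×240.33/100000
= 22.88 + 47.01 + 187.53 + 675.81 = 933.23.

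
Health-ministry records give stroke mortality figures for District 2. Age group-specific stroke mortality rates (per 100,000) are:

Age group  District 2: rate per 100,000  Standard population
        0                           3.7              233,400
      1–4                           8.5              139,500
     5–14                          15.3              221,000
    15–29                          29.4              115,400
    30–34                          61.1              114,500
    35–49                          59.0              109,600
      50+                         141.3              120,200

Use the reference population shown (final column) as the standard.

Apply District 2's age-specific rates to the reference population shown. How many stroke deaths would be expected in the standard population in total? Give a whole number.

393

Expected stroke deaths = Σ (standard pop × age-specific rate ÷ 100,000)
= 233,400×3.7/100,000 + 139,500×8.5/100,000 + 221,000×15.3/100,000 + 115,400×29.4/100,000 + 114,500×61.1/100,000 + 109,600×59.0/100,000 + 120,200×141.3/100,000
= 8.64 + 11.86 + 33.81 + 33.93 + 69.96 + 64.66 + 169.84 = 392.70.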